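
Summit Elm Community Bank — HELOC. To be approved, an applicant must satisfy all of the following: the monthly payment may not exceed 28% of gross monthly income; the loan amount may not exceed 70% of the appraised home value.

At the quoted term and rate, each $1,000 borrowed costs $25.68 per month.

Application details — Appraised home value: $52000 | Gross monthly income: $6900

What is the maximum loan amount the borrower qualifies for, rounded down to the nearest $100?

$36,400

Payment cap: 28% × $6,900 = $1,932/month.
At $25.68 per $1,000, that supports 1,932/25.68 × 1,000 ≈ $75,233 → $75,200.
LTV cap: 70% × $52,000 = $36,400 → $36,400.
Binding constraint: loan-to-value.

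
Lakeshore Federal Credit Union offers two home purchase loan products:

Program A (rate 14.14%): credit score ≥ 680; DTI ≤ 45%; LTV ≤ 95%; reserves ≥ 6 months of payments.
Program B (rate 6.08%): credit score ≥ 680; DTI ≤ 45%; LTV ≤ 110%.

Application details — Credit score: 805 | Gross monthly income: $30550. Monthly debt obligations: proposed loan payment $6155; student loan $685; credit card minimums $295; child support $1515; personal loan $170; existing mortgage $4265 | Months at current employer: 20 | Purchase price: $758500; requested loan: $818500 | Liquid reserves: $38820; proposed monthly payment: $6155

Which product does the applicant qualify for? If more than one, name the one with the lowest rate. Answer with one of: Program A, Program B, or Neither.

Program B

Total debts = (6,155 + 685 + 295 + 1,515 + 170 + 4,265) = 13,085; DTI = 13,085/30,550 = 42.8%.
LTV = 818,500/758,500 = 107.9%.
Reserves = 38,820/6,155 = 6.3 months.
Program A: score 805 ≥ 680; DTI 42.8% ≤ 45%; LTV 107.9% > 95%; reserves 6.3 ≥ 6 mo → does not qualify.
Program B: score 805 ≥ 680; DTI 42.8% ≤ 45%; LTV 107.9% ≤ 110% → qualifies.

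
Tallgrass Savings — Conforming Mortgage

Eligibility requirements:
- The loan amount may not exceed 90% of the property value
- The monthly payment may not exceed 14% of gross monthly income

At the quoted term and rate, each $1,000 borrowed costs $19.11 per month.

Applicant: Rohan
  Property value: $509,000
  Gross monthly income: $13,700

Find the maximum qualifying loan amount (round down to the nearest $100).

$100,300

Payment cap: 14% × $13,700 = $1,918/month.
At $19.11 per $1,000, that supports 1,918/19.11 × 1,000 ≈ $100,366 → $100,300.
LTV cap: 90% × $509,000 = $458,100 → $458,100.
Binding constraint: payment-to-income.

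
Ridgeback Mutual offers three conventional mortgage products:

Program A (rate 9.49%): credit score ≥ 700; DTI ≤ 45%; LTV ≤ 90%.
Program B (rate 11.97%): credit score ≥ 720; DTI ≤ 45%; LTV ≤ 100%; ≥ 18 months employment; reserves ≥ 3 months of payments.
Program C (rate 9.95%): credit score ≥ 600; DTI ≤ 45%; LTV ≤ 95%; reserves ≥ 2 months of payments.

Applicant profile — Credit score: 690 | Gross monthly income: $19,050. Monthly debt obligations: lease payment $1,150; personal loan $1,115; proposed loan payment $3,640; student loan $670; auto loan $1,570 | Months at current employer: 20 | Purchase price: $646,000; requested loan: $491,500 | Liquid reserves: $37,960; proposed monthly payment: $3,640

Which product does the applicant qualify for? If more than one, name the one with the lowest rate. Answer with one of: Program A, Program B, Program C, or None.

Program C

Total debts = (1,150 + 1,115 + 3,640 + 670 + 1,570) = 8,145; DTI = 8,145/19,050 = 42.8%.
LTV = 491,500/646,000 = 76.1%.
Reserves = 37,960/3,640 = 10.4 months.
Program A: score 690 < 700; DTI 42.8% ≤ 45%; LTV 76.1% ≤ 90% → does not qualify.
Program B: score 690 < 720; DTI 42.8% ≤ 45%; LTV 76.1% ≤ 100%; employment 20 ≥ 18 mo; reserves 10.4 ≥ 3 mo → does not qualify.
Program C: score 690 ≥ 600; DTI 42.8% ≤ 45%; LTV 76.1% ≤ 95%; reserves 10.4 ≥ 2 mo → qualifies.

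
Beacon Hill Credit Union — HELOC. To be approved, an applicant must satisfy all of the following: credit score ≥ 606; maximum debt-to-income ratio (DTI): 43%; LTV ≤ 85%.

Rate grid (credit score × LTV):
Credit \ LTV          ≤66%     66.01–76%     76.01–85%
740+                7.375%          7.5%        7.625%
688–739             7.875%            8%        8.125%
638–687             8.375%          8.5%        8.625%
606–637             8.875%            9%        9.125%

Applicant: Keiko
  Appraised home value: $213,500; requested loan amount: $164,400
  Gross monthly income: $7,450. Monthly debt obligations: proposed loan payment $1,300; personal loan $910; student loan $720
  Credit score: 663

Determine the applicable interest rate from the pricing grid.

Credit score 663 ≥ 606; Total monthly debts = (1,300 + 910 + 720) = 2,930. DTI: 2,930 ÷ 7,450 = 39.3%, within the 43% cap
Loan-to-value = 164,400/213,500 = 77% — pass (85% max)
Row: 663 falls in 638–687. Column: 77% falls in 76.01–85%. Rate = 8.625%.

8.625%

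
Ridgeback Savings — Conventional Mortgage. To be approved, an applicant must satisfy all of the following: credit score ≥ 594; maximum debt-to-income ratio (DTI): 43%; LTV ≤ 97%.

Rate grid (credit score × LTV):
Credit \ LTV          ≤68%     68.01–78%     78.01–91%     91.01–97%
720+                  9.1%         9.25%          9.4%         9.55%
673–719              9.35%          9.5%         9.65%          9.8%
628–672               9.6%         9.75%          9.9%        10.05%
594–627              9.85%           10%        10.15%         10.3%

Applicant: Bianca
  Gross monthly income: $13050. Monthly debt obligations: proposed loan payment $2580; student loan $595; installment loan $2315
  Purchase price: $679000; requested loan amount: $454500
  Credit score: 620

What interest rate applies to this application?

Credit score 620 ≥ 594; Total monthly debts = (2,580 + 595 + 2,315) = 5,490. DTI = 5,490/13,050 = 42.1% ≤ 43%
LTV = 454,500/679,000 = 66.9% ≤ 97%
Credit 620 → row 594–627; LTV 66.9% → column ≤68%. Grid cell → 9.85%.

9.85%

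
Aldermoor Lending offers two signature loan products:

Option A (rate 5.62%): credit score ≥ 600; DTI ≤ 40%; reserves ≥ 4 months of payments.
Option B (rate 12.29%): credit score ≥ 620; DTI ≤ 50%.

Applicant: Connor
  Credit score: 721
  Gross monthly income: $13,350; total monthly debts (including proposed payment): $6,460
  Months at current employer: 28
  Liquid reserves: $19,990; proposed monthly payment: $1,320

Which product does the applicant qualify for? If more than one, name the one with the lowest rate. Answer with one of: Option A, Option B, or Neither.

Option B

DTI = 6,460/13,350 = 48.4%.
Reserves = 19,990/1,320 = 15.1 months.
Option A: score 721 ≥ 600; DTI 48.4% > 40%; reserves 15.1 ≥ 4 mo → does not qualify.
Option B: score 721 ≥ 620; DTI 48.4% ≤ 50% → qualifies.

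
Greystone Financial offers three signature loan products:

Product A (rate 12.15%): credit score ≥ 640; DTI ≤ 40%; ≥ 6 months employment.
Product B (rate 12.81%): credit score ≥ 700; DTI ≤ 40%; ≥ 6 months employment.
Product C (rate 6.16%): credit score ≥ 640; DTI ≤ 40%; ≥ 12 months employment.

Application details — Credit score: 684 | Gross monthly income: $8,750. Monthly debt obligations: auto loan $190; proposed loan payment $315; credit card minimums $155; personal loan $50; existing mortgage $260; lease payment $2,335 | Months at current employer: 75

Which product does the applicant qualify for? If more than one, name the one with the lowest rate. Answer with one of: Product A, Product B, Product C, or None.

Product C

Total debts = (190 + 315 + 155 + 50 + 260 + 2,335) = 3,305; DTI = 3,305/8,750 = 37.8%.
Product A: score 684 ≥ 640; DTI 37.8% ≤ 40%; employment 75 ≥ 6 mo → qualifies.
Product B: score 684 < 700; DTI 37.8% ≤ 40%; employment 75 ≥ 6 mo → does not qualify.
Product C: score 684 ≥ 640; DTI 37.8% ≤ 40%; employment 75 ≥ 12 mo → qualifies.
Qualifying: Product A, Product C. Lowest rate is 6.16% → Product C.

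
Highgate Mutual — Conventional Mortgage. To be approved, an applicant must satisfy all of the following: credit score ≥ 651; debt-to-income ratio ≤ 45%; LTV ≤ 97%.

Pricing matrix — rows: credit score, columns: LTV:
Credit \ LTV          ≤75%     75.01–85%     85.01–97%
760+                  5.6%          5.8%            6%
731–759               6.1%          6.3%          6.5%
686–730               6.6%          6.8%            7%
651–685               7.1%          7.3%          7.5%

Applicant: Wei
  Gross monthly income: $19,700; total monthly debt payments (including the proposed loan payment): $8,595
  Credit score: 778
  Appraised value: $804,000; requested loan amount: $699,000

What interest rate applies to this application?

Credit score 778 ≥ 651; Debt-to-income = 8,595/19,700 = 43.6% — meets 45% limit
LTV = 699,000/804,000 = 86.9% ≤ 97%
Row: 778 falls in 760+. Column: 86.9% falls in 85.01–97%. Rate = 6%.

6%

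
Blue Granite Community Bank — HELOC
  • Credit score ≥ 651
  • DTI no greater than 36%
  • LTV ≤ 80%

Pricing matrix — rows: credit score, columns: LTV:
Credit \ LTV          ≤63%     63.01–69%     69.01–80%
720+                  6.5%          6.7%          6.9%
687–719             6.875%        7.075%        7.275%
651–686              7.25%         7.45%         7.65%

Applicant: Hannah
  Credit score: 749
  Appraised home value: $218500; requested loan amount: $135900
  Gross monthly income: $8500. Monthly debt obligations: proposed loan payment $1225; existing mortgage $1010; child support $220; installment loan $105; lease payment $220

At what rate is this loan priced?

Credit score 749 ≥ 651; Total monthly debts = (1,225 + 1,010 + 220 + 105 + 220) = 2,780. DTI = 2,780/8,500 = 32.7% ≤ 36%
LTV: 135,900 ÷ 218,500 = 62.2%, within 80% cap
Row: 749 falls in 720+. Column: 62.2% falls in ≤63%. Rate = 6.5%.

6.5%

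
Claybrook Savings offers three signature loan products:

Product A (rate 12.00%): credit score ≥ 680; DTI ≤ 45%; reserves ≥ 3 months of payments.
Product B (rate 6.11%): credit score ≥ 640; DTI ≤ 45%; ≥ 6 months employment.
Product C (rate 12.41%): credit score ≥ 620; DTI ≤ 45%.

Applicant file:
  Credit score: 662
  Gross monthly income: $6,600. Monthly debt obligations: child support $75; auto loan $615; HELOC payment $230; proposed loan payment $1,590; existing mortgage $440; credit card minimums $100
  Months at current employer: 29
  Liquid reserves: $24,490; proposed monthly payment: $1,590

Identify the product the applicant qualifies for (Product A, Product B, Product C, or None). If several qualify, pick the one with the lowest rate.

Total debts = (75 + 615 + 230 + 1,590 + 440 + 100) = 3,050; DTI = 3,050/6,600 = 46.2%.
Reserves = 24,490/1,590 = 15.4 months.
Product A: score 662 < 680; DTI 46.2% > 45%; reserves 15.4 ≥ 3 mo → does not qualify.
Product B: score 662 ≥ 640; DTI 46.2% > 45%; employment 29 ≥ 6 mo → does not qualify.
Product C: score 662 ≥ 620; DTI 46.2% > 45% → does not qualify.

None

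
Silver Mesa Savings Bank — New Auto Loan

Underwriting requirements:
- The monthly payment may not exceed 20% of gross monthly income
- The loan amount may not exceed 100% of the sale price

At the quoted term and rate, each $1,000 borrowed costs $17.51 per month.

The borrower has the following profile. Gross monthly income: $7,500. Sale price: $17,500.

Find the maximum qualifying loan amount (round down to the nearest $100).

Payment cap: 20% × $7,500 = $1,500/month.
At $17.51 per $1,000, that supports 1,500/17.51 × 1,000 ≈ $85,665 → $85,600.
LTV cap: 100% × $17,500 = $17,500 → $17,500.
Binding constraint: loan-to-value.

$17,500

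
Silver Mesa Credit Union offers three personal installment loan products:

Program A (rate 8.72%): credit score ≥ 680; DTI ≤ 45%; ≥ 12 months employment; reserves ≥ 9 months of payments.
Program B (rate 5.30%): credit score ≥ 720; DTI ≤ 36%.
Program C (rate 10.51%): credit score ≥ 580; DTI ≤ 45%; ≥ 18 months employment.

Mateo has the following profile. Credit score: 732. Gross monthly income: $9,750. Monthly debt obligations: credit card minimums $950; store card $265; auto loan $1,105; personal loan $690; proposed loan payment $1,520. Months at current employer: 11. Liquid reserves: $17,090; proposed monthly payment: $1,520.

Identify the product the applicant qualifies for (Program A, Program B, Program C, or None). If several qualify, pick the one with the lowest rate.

None

Total debts = (950 + 265 + 1,105 + 690 + 1,520) = 4,530; DTI = 4,530/9,750 = 46.5%.
Reserves = 17,090/1,520 = 11.2 months.
Program A: score 732 ≥ 680; DTI 46.5% > 45%; employment 11 < 12 mo; reserves 11.2 ≥ 9 mo → does not qualify.
Program B: score 732 ≥ 720; DTI 46.5% > 36% → does not qualify.
Program C: score 732 ≥ 580; DTI 46.5% > 45%; employment 11 < 18 mo → does not qualify.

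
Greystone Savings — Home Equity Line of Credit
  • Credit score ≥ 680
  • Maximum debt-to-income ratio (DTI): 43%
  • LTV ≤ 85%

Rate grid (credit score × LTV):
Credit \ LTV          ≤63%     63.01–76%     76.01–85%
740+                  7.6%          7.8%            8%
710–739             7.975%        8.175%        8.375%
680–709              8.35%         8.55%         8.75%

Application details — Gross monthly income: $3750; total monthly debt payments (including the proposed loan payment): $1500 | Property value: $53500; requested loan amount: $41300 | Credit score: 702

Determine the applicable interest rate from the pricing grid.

Credit score 702 ≥ 680; Debt-to-income = 1,500/3,750 = 40% — meets 43% limit
LTV: 41,300 ÷ 53,500 = 77.2%, within 85% cap
Score 702 is in the 680–709 band; LTV 77.2% is in the 76.01–85% band → 8.75%.

8.75%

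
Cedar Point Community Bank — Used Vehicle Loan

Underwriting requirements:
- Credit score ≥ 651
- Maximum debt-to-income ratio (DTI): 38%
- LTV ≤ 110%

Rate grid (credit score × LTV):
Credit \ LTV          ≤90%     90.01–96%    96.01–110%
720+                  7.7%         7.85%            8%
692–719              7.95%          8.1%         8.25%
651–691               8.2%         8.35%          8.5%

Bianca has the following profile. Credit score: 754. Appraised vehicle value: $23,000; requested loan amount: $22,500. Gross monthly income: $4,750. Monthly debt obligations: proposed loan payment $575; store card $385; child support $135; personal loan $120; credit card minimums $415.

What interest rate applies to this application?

Credit score 754 ≥ 651; Total monthly debts = (575 + 385 + 135 + 120 + 415) = 1,630. Debt-to-income = 1,630/4,750 = 34.3% — meets 38% limit
Loan-to-value = 22,500/23,000 = 97.8% — pass (110% max)
Score 754 is in the 720+ band; LTV 97.8% is in the 96.01–110% band → 8%.

8%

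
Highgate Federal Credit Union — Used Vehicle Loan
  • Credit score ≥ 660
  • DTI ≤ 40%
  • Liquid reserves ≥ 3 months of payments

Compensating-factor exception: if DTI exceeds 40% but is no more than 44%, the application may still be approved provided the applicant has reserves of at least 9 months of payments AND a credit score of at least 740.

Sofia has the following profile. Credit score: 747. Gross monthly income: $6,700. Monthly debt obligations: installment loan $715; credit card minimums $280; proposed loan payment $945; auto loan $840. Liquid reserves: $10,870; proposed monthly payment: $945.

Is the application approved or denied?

Approved

Credit score 747 ≥ 660 (meets base)
Total debts = (715 + 280 + 945 + 840) = 2,780. DTI: 2,780 ÷ 6,700 = 41.5%, over the 40% base limit.
Reserves = 10,870/945 = 11.5 months ≥ 3
DTI 41.5% is within the 40%–44% exception band; checking compensating factors.
Reserves 11.5 ≥ 9 months; credit score 747 ≥ 740.
Both compensating conditions met → exception applies.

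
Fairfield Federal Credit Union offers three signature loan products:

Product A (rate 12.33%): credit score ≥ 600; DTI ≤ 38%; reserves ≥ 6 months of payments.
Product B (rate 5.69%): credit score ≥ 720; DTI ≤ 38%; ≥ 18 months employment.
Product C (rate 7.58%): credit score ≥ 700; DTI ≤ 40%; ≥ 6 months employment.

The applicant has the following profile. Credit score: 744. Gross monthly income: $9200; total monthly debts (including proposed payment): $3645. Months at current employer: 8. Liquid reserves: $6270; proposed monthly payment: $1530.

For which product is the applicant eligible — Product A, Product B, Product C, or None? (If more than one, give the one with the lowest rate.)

DTI = 3,645/9,200 = 39.6%.
Reserves = 6,270/1,530 = 4.1 months.
Product A: score 744 ≥ 600; DTI 39.6% > 38%; reserves 4.1 < 6 mo → does not qualify.
Product B: score 744 ≥ 720; DTI 39.6% > 38%; employment 8 < 18 mo → does not qualify.
Product C: score 744 ≥ 700; DTI 39.6% ≤ 40%; employment 8 ≥ 6 mo → qualifies.

Product C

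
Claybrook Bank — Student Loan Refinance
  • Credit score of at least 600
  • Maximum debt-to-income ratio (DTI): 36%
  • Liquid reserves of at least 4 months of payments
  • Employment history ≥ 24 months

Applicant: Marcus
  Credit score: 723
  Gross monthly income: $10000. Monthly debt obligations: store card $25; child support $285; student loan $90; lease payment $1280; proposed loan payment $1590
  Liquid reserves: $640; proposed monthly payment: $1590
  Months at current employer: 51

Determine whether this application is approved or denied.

Credit score 723 ≥ 600 (meets)
Total monthly debts = (25 + 285 + 90 + 1,280 + 1,590) = 3,270. DTI = 3,270/10,000 = 32.7% ≤ 36%
Reserves: 640 ÷ 1,590 = 0.4 months (below 4-month minimum)
Employment 51 ≥ 24 months
Fails on reserves.

Denied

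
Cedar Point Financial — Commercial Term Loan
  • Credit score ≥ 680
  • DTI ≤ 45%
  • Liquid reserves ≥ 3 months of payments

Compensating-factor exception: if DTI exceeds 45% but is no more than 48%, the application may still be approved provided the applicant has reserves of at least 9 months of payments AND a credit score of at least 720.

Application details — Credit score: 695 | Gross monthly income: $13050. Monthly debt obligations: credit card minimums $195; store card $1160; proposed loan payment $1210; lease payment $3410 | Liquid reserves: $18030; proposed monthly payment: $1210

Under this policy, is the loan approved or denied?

Denied

Credit score 695 ≥ 680 (meets base)
Total debts = (195 + 1,160 + 1,210 + 3,410) = 5,975. DTI = 5,975/13,050 = 45.8% > 45% — standard DTI limit exceeded.
Reserves: 18,030 ÷ 1,210 = 14.9 months (meets 3-month minimum)
45.8% falls in the override range (45%–48%), so the compensating-factor test applies.
Override check — reserves: 14.9 mo (ok); score: 695 (below 720).
Override conditions not both satisfied; exception does not apply.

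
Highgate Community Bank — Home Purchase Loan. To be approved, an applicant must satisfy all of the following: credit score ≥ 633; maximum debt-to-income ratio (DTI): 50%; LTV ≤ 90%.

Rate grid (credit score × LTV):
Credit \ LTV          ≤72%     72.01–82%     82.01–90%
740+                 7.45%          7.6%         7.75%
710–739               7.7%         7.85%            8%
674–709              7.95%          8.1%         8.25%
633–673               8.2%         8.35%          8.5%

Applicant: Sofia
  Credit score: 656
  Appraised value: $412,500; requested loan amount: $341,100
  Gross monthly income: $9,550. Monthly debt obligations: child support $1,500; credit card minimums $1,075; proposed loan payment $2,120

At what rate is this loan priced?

8.5%

Credit score 656 ≥ 633; Total monthly debts = (1,500 + 1,075 + 2,120) = 4,695. DTI: 4,695 ÷ 9,550 = 49.2%, within the 50% cap
Loan-to-value = 341,100/412,500 = 82.7% — pass (90% max)
Row: 656 falls in 633–673. Column: 82.7% falls in 82.01–90%. Rate = 8.5%.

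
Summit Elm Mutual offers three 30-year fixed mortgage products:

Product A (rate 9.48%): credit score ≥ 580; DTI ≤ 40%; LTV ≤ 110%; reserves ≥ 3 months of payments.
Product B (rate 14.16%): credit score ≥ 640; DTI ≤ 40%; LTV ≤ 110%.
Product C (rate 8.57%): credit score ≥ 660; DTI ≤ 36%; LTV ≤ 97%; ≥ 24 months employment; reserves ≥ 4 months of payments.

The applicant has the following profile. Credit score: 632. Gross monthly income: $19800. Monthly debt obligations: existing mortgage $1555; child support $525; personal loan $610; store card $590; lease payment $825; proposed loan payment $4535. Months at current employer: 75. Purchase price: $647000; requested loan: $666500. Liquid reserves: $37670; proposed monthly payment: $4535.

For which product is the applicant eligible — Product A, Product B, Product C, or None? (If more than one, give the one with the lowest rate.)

None

Total debts = (1,555 + 525 + 610 + 590 + 825 + 4,535) = 8,640; DTI = 8,640/19,800 = 43.6%.
LTV = 666,500/647,000 = 103%.
Reserves = 37,670/4,535 = 8.3 months.
Product A: score 632 ≥ 580; DTI 43.6% > 40%; LTV 103% ≤ 110%; reserves 8.3 ≥ 3 mo → does not qualify.
Product B: score 632 < 640; DTI 43.6% > 40%; LTV 103% ≤ 110% → does not qualify.
Product C: score 632 < 660; DTI 43.6% > 36%; LTV 103% > 97%; employment 75 ≥ 24 mo; reserves 8.3 ≥ 4 mo → does not qualify.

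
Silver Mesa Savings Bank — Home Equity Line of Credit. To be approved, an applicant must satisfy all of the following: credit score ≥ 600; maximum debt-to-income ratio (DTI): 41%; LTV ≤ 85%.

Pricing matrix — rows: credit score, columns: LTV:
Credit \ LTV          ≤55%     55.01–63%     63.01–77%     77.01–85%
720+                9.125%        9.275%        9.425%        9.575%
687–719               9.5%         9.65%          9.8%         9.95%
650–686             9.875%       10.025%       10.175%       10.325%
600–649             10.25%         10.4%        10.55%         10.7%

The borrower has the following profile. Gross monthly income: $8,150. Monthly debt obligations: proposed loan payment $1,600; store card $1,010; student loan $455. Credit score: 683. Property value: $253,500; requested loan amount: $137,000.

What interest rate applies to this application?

Credit score 683 ≥ 600; Total monthly debts = (1,600 + 1,010 + 455) = 3,065. DTI = 3,065/8,150 = 37.6% ≤ 41%
Loan-to-value = 137,000/253,500 = 54% — pass (85% max)
Score 683 is in the 650–686 band; LTV 54% is in the ≤55% band → 9.875%.

9.875%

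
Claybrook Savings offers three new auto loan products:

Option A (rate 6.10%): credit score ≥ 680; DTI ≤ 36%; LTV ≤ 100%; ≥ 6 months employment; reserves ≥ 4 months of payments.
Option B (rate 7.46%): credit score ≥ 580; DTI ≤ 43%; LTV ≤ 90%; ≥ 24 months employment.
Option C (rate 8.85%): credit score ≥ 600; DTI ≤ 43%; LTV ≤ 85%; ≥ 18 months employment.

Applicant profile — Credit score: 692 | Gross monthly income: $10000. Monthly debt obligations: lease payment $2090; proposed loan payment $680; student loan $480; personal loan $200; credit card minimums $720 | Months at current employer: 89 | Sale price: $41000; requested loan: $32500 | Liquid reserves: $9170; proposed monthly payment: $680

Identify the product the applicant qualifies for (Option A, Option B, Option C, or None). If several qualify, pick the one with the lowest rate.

Option B

Total debts = (2,090 + 680 + 480 + 200 + 720) = 4,170; DTI = 4,170/10,000 = 41.7%.
LTV = 32,500/41,000 = 79.3%.
Reserves = 9,170/680 = 13.5 months.
Option A: score 692 ≥ 680; DTI 41.7% > 36%; LTV 79.3% ≤ 100%; employment 89 ≥ 6 mo; reserves 13.5 ≥ 4 mo → does not qualify.
Option B: score 692 ≥ 580; DTI 41.7% ≤ 43%; LTV 79.3% ≤ 90%; employment 89 ≥ 24 mo → qualifies.
Option C: score 692 ≥ 600; DTI 41.7% ≤ 43%; LTV 79.3% ≤ 85%; employment 89 ≥ 18 mo → qualifies.
Qualifying: Option B, Option C. Lowest rate is 7.46% → Option B.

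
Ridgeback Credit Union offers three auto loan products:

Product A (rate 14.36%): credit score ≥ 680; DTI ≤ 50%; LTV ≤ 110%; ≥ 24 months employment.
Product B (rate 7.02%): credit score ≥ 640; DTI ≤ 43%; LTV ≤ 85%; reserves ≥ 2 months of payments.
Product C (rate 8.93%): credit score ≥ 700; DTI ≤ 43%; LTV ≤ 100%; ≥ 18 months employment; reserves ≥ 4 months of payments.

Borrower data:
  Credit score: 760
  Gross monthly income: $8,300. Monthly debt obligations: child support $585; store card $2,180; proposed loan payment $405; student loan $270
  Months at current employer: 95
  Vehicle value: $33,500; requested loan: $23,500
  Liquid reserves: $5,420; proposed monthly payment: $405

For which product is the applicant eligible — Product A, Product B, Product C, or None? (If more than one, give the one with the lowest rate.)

Product B

Total debts = (585 + 2,180 + 405 + 270) = 3,440; DTI = 3,440/8,300 = 41.4%.
LTV = 23,500/33,500 = 70.1%.
Reserves = 5,420/405 = 13.4 months.
Product A: score 760 ≥ 680; DTI 41.4% ≤ 50%; LTV 70.1% ≤ 110%; employment 95 ≥ 24 mo → qualifies.
Product B: score 760 ≥ 640; DTI 41.4% ≤ 43%; LTV 70.1% ≤ 85%; reserves 13.4 ≥ 2 mo → qualifies.
Product C: score 760 ≥ 700; DTI 41.4% ≤ 43%; LTV 70.1% ≤ 100%; employment 95 ≥ 18 mo; reserves 13.4 ≥ 4 mo → qualifies.
Qualifying: Product A, Product B, Product C. Lowest rate is 7.02% → Product B.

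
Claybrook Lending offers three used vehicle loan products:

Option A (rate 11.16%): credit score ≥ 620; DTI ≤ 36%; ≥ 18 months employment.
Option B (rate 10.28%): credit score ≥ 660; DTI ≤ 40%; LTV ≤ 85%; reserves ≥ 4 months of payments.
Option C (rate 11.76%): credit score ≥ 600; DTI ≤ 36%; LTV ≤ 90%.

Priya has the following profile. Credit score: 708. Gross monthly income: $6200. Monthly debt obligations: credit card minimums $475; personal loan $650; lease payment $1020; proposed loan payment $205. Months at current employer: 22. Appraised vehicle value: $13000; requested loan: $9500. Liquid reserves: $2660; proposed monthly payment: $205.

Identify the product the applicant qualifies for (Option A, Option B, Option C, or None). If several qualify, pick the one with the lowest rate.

Option B

Total debts = (475 + 650 + 1,020 + 205) = 2,350; DTI = 2,350/6,200 = 37.9%.
LTV = 9,500/13,000 = 73.1%.
Reserves = 2,660/205 = 13.0 months.
Option A: score 708 ≥ 620; DTI 37.9% > 36%; employment 22 ≥ 18 mo → does not qualify.
Option B: score 708 ≥ 660; DTI 37.9% ≤ 40%; LTV 73.1% ≤ 85%; reserves 13.0 ≥ 4 mo → qualifies.
Option C: score 708 ≥ 600; DTI 37.9% > 36%; LTV 73.1% ≤ 90% → does not qualify.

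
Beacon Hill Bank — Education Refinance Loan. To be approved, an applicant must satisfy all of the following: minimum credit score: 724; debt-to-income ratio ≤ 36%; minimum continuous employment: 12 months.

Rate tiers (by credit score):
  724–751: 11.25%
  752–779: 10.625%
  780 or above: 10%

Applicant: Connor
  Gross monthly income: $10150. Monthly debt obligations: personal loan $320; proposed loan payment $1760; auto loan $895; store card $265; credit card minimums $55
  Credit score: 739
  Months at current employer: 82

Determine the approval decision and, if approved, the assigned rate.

Credit score 739 ≥ 724 (meets minimum)
Total monthly debts = (320 + 1,760 + 895 + 265 + 55) = 3,295. DTI: 3,295 ÷ 10,150 = 32.5%, within the 36% cap
Employment 82 ≥ 12 months
All requirements met. Score 739 falls in the 724–751 tier → 11.25%.

Approved at 11.25%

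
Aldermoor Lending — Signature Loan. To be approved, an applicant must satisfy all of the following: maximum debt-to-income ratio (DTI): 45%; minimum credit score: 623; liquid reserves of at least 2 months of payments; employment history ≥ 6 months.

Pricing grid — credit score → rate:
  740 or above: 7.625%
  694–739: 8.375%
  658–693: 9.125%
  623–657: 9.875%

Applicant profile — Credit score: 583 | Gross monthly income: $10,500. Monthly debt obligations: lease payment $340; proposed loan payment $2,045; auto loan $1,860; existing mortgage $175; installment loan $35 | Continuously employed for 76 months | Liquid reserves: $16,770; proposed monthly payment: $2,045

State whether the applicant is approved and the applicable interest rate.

Credit score 583 < 623 (below minimum)
Total monthly debts = (340 + 2,045 + 1,860 + 175 + 35) = 4,455. DTI = 4,455/10,500 = 42.4% ≤ 45%
Employment 76 ≥ 6 months
Liquid reserves cover 16,770/2,045 = 8.2 months — ≥ 2 required
Not all requirements met → denied.

Denied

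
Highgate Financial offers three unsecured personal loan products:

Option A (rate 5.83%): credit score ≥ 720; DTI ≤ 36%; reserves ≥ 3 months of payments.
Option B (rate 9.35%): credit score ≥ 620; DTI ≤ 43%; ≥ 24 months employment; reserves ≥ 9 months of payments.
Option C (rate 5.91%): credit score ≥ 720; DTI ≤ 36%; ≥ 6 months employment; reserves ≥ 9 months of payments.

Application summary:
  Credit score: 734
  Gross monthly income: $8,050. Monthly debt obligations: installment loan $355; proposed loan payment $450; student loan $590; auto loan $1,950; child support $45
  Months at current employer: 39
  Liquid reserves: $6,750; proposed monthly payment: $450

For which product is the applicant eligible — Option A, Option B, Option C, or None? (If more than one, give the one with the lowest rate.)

Option B

Total debts = (355 + 450 + 590 + 1,950 + 45) = 3,390; DTI = 3,390/8,050 = 42.1%.
Reserves = 6,750/450 = 15.0 months.
Option A: score 734 ≥ 720; DTI 42.1% > 36%; reserves 15.0 ≥ 3 mo → does not qualify.
Option B: score 734 ≥ 620; DTI 42.1% ≤ 43%; employment 39 ≥ 24 mo; reserves 15.0 ≥ 9 mo → qualifies.
Option C: score 734 ≥ 720; DTI 42.1% > 36%; employment 39 ≥ 6 mo; reserves 15.0 ≥ 9 mo → does not qualify.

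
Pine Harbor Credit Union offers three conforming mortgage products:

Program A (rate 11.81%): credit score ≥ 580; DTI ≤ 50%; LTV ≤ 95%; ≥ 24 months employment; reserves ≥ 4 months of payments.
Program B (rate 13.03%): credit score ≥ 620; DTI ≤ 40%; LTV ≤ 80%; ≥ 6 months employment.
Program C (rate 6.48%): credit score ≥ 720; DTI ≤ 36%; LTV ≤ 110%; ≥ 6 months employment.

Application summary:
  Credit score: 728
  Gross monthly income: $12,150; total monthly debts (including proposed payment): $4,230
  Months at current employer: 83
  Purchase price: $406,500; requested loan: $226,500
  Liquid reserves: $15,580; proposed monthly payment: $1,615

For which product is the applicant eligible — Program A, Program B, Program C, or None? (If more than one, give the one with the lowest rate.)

Program C

DTI = 4,230/12,150 = 34.8%.
LTV = 226,500/406,500 = 55.7%.
Reserves = 15,580/1,615 = 9.6 months.
Program A: score 728 ≥ 580; DTI 34.8% ≤ 50%; LTV 55.7% ≤ 95%; employment 83 ≥ 24 mo; reserves 9.6 ≥ 4 mo → qualifies.
Program B: score 728 ≥ 620; DTI 34.8% ≤ 40%; LTV 55.7% ≤ 80%; employment 83 ≥ 6 mo → qualifies.
Program C: score 728 ≥ 720; DTI 34.8% ≤ 36%; LTV 55.7% ≤ 110%; employment 83 ≥ 6 mo → qualifies.
Qualifying: Program A, Program B, Program C. Lowest rate is 6.48% → Program C.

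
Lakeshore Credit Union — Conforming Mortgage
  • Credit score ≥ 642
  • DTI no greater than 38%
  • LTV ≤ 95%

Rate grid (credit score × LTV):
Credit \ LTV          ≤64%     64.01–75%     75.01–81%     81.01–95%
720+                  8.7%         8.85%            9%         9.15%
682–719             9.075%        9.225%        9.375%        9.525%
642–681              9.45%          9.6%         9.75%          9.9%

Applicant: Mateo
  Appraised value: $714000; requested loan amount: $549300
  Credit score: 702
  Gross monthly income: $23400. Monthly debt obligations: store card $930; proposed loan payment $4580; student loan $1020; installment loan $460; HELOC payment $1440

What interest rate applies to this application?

Credit score 702 ≥ 642; Total monthly debts = (930 + 4,580 + 1,020 + 460 + 1,440) = 8,430. Debt-to-income = 8,430/23,400 = 36% — meets 38% limit
LTV = 549,300/714,000 = 76.9% ≤ 95%
Credit 702 → row 682–719; LTV 76.9% → column 75.01–81%. Grid cell → 9.375%.

9.375%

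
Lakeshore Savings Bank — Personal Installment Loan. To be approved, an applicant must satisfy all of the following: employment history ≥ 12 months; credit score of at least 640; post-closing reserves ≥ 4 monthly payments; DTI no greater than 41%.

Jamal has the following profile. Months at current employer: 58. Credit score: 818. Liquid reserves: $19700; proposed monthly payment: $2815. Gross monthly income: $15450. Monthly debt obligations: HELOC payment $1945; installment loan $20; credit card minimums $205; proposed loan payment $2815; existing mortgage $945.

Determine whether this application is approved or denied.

Approved

Employment 58 ≥ 12 months
Credit score 818 ≥ 640 (meets)
Liquid reserves cover 19,700/2,815 = 7.0 months — ≥ 4 required
Total monthly debts = (1,945 + 20 + 205 + 2,815 + 945) = 5,930. Debt-to-income = 5,930/15,450 = 38.4% — meets 41% limit
All criteria satisfied.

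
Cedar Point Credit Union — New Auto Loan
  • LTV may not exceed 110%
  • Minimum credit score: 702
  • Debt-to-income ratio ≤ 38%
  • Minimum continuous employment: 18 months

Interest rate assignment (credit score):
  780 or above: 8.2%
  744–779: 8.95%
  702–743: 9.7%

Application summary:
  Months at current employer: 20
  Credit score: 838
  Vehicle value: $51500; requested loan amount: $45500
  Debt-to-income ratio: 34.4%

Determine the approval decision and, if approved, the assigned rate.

Credit score 838 ≥ 702 (meets minimum)
Employment 20 ≥ 18 months
Debt-to-income 34.4% vs 38% cap — pass
LTV: 45,500 ÷ 51,500 = 88.3%, within 110% cap
All requirements met. Score 838 falls in the 780 or above tier → 8.2%.

Approved at 8.2%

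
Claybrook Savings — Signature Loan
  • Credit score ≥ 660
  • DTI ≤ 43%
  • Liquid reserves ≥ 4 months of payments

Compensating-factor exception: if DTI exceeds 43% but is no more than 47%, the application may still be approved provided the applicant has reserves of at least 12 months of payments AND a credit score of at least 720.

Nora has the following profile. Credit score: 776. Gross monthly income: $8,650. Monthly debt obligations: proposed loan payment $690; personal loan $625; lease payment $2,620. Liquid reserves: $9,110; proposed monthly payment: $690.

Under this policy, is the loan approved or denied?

Credit score 776 ≥ 660 (meets base)
Total debts = (690 + 625 + 2,620) = 3,935. DTI: 3,935 ÷ 8,650 = 45.5%, over the 43% base limit.
Reserves = 9,110/690 = 13.2 months ≥ 4
45.5% falls in the override range (43%–47%), so the compensating-factor test applies.
Override check — reserves: 13.2 mo (ok); score: 776 (ok).
Both override conditions satisfied; DTI exception granted.

Approved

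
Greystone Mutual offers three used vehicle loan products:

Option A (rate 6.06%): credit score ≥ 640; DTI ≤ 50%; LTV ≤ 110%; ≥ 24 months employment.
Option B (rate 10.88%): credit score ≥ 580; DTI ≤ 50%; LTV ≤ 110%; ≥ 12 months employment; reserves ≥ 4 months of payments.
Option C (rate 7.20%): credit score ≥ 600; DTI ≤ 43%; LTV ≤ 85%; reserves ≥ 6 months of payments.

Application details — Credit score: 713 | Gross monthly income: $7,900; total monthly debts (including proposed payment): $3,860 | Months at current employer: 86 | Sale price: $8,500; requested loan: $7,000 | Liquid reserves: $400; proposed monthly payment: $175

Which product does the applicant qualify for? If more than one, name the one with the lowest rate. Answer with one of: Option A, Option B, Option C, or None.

Option A

DTI = 3,860/7,900 = 48.9%.
LTV = 7,000/8,500 = 82.4%.
Reserves = 400/175 = 2.3 months.
Option A: score 713 ≥ 640; DTI 48.9% ≤ 50%; LTV 82.4% ≤ 110%; employment 86 ≥ 24 mo → qualifies.
Option B: score 713 ≥ 580; DTI 48.9% ≤ 50%; LTV 82.4% ≤ 110%; employment 86 ≥ 12 mo; reserves 2.3 < 4 mo → does not qualify.
Option C: score 713 ≥ 600; DTI 48.9% > 43%; LTV 82.4% ≤ 85%; reserves 2.3 < 6 mo → does not qualify.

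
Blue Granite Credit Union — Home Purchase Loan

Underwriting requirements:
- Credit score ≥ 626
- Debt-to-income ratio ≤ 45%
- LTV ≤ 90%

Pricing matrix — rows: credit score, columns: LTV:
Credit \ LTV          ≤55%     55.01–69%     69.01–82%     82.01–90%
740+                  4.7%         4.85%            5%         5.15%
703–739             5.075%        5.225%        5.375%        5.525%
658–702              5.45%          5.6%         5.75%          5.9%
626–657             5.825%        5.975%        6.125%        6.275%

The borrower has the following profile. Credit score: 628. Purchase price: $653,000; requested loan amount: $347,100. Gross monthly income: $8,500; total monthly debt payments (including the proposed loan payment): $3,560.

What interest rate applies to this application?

Credit score 628 ≥ 626; DTI: 3,560 ÷ 8,500 = 41.9%, within the 45% cap
LTV: 347,100 ÷ 653,000 = 53.2%, within 90% cap
Score 628 is in the 626–657 band; LTV 53.2% is in the ≤55% band → 5.825%.

5.825%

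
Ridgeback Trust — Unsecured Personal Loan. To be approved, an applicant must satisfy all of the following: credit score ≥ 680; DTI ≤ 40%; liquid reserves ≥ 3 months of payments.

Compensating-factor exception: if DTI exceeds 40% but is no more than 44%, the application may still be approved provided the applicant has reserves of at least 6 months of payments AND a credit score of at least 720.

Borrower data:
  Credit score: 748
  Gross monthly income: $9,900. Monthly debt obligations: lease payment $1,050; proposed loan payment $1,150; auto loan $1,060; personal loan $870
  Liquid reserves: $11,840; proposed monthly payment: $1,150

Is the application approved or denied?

Credit score 748 ≥ 680 (meets base)
Total debts = (1,050 + 1,150 + 1,060 + 870) = 4,130. DTI = 4,130/9,900 = 41.7% > 40% — standard DTI limit exceeded.
Reserves = 11,840/1,150 = 10.3 months ≥ 3
DTI 41.7% is within the 40%–44% exception band; checking compensating factors.
Override check — reserves: 10.3 mo (ok); score: 748 (ok).
Both override conditions satisfied; DTI exception granted.

Approved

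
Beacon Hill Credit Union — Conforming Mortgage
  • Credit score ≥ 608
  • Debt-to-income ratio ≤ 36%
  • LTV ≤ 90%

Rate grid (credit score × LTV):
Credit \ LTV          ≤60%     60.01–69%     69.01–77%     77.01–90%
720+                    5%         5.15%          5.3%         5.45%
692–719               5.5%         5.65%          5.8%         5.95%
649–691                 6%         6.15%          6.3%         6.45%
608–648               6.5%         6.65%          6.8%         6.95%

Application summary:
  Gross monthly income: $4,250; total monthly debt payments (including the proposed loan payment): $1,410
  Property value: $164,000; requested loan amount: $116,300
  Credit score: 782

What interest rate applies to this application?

Credit score 782 ≥ 608; DTI = 1,410/4,250 = 33.2% ≤ 36%
LTV: 116,300 ÷ 164,000 = 70.9%, within 90% cap
Score 782 is in the 720+ band; LTV 70.9% is in the 69.01–77% band → 5.3%.

5.3%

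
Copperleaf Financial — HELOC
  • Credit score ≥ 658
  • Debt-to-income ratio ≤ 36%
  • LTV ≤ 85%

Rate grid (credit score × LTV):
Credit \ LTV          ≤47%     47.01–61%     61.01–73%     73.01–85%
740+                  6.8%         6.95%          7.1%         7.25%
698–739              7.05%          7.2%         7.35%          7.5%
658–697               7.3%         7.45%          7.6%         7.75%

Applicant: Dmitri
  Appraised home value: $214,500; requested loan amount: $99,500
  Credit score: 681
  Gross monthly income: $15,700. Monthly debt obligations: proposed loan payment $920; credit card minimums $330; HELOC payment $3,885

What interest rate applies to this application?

Credit score 681 ≥ 658; Total monthly debts = (920 + 330 + 3,885) = 5,135. DTI: 5,135 ÷ 15,700 = 32.7%, within the 36% cap
LTV: 99,500 ÷ 214,500 = 46.4%, within 85% cap
Credit 681 → row 658–697; LTV 46.4% → column ≤47%. Grid cell → 7.3%.

7.3%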